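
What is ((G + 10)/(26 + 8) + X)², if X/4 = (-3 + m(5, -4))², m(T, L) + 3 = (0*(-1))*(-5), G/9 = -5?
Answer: 23629321/1156 ≈ 20441.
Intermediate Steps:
G = -45 (G = 9*(-5) = -45)
m(T, L) = -3 (m(T, L) = -3 + (0*(-1))*(-5) = -3 + 0*(-5) = -3 + 0 = -3)
X = 144 (X = 4*(-3 - 3)² = 4*(-6)² = 4*36 = 144)
((G + 10)/(26 + 8) + X)² = ((-45 + 10)/(26 + 8) + 144)² = (-35/34 + 144)² = (4861/34)² = 23629321/1156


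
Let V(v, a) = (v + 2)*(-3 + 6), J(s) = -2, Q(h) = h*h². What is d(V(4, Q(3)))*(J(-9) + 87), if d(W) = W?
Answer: 1530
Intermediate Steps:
Q(h) = h³
V(v, a) = 6 + 3*v (V(v, a) = (2 + v)*3 = 6 + 3*v)
d(V(4, Q(3)))*(J(-9) + 87) = (6 + 3*4)*(-2 + 87) = (6 + 12)*85 = 18*85 = 1530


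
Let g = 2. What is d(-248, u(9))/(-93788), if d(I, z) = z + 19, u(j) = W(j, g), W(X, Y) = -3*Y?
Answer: -13/93788 ≈ -0.00013861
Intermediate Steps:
u(j) = -6 (u(j) = -3*2 = -6)
d(I, z) = 19 + z
d(-248, u(9))/(-93788) = (19 - 6)/(-93788) = 13*(-1/93788) = -13/93788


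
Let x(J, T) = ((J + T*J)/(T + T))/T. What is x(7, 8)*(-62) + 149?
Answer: 7583/64 ≈ 118.48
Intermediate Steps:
x(J, T) = (J + J*T)/(2*T²) (x(J, T) = ((J + J*T)/((2*T)))/T = ((J + J*T)*(1/(2*T)))/T = ((J + J*T)/(2*T))/T = (J + J*T)/(2*T²))
x(7, 8)*(-62) + 149 = ((½)*7*(1 + 8)/8²)*(-62) + 149 = ((½)*7*(1/64)*9)*(-62) + 149 = (63/128)*(-62) + 149 = -1953/64 + 149 = 7583/64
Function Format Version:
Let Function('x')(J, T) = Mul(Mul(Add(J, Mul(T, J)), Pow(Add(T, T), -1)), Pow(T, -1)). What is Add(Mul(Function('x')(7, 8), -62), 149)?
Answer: Rational(7583, 64) ≈ 118.48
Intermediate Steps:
Function('x')(J, T) = Mul(Rational(1, 2), Pow(T, -2), Add(J, Mul(J, T))) (Function('x')(J, T) = Mul(Mul(Add(J, Mul(J, T)), Pow(Mul(2, T), -1)), Pow(T, -1)) = Mul(Mul(Add(J, Mul(J, T)), Mul(Rational(1, 2), Pow(T, -1))), Pow(T, -1)) = Mul(Mul(Rational(1, 2), Pow(T, -1), Add(J, Mul(J, T))), Pow(T, -1)) = Mul(Rational(1, 2), Pow(T, -2), Add(J, Mul(J, T))))
Add(Mul(Function('x')(7, 8), -62), 149) = Add(Mul(Mul(Rational(1, 2), 7, Pow(8, -2), Add(1, 8)), -62), 149) = Add(Mul(Mul(Rational(1, 2), 7, Rational(1, 64), 9), -62), 149) = Add(Mul(Rational(63, 128), -62), 149) = Add(Rational(-1953, 64), 149) = Rational(7583, 64)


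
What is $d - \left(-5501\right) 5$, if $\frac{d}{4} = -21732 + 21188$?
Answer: $25329$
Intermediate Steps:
$d = -2176$ ($d = 4 \left(-21732 + 21188\right) = 4 \left(-544\right) = -2176$)
$d - \left(-5501\right) 5 = -2176 - \left(-5501\right) 5 = -2176 - -27505 = -2176 + 27505 = 25329$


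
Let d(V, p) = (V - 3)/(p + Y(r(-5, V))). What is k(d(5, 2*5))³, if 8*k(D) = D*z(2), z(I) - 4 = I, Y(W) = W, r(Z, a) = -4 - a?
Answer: 27/8 ≈ 3.3750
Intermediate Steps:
z(I) = 4 + I
d(V, p) = (-3 + V)/(-4 + p - V) (d(V, p) = (V - 3)/(p + (-4 - V)) = (-3 + V)/(-4 + p - V))
k(D) = 3*D/4 (k(D) = (D*(4 + 2))/8 = (D*6)/8 = (6*D)/8 = 3*D/4)
k(d(5, 2*5))³ = (3*((3 - 1*5)/(4 + 5 - 2*5))/4)³ = (3*((3 - 5)/(4 + 5 - 1*10))/4)³ = (3*(-2/(4 + 5 - 10))/4)³ = (3*(-2/(-1))/4)³ = (3*(-1*(-2))/4)³ = ((¾)*2)³ = (3/2)³ = 27/8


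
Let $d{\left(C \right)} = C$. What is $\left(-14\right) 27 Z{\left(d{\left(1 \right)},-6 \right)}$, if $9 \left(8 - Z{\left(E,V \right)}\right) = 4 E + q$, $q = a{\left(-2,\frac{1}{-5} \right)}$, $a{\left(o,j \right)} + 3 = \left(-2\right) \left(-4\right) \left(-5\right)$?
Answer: $-4662$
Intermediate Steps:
$a{\left(o,j \right)} = -43$ ($a{\left(o,j \right)} = -3 + \left(-2\right) \left(-4\right) \left(-5\right) = -3 + 8 \left(-5\right) = -3 - 40 = -43$)
$q = -43$
$Z{\left(E,V \right)} = \frac{115}{9} - \frac{4 E}{9}$ ($Z{\left(E,V \right)} = 8 - \frac{4 E - 43}{9} = 8 - \frac{-43 + 4 E}{9} = 8 - \left(- \frac{43}{9} + \frac{4 E}{9}\right) = \frac{115}{9} - \frac{4 E}{9}$)
$\left(-14\right) 27 Z{\left(d{\left(1 \right)},-6 \right)} = \left(-14\right) 27 \left(\frac{115}{9} - \frac{4}{9}\right) = - 378 \left(\frac{115}{9} - \frac{4}{9}\right) = \left(-378\right) \frac{37}{3} = -4662$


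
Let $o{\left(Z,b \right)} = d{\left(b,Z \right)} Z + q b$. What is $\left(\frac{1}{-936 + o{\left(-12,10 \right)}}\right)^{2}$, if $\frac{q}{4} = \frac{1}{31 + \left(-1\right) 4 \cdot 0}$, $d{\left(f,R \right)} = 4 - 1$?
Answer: $\frac{961}{905528464} \approx 1.0613 \cdot 10^{-6}$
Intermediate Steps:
$d{\left(f,R \right)} = 3$ ($d{\left(f,R \right)} = 4 - 1 = 3$)
$q = \frac{4}{31}$ ($q = \frac{4}{31 + \left(-1\right) 4 \cdot 0} = \frac{4}{31 - 0} = \frac{4}{31 + 0} = \frac{4}{31} \approx 0.12903$)
$o{\left(Z,b \right)} = 3 Z + \frac{4 b}{31}$
$\left(\frac{1}{-936 + o{\left(-12,10 \right)}}\right)^{2} = \left(\frac{1}{-936 + \left(3 \left(-12\right) + \frac{4}{31} \cdot 10\right)}\right)^{2} = \left(\frac{1}{-936 + \left(-36 + \frac{40}{31}\right)}\right)^{2} = \left(\frac{1}{-936 - \frac{1076}{31}}\right)^{2} = \left(\frac{1}{- \frac{30092}{31}}\right)^{2} = \left(- \frac{31}{30092}\right)^{2} = \frac{961}{905528464}$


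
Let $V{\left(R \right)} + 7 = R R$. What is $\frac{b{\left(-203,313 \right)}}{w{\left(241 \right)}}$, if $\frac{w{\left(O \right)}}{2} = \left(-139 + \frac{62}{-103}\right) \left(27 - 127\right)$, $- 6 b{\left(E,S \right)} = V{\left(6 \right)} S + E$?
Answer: $- \frac{50779}{958600} \approx -0.052972$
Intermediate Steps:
$V{\left(R \right)} = -7 + R^{2}$ ($V{\left(R \right)} = -7 + R R = -7 + R^{2}$)
$b{\left(E,S \right)} = - \frac{29 S}{6} - \frac{E}{6}$ ($b{\left(E,S \right)} = - \frac{\left(-7 + 6^{2}\right) S + E}{6} = - \frac{\left(-7 + 36\right) S + E}{6} = - \frac{29 S + E}{6} = - \frac{E + 29 S}{6} = - \frac{29 S}{6} - \frac{E}{6}$)
$w{\left(O \right)} = \frac{2875800}{103}$ ($w{\left(O \right)} = 2 \left(-139 + \frac{62}{-103}\right) \left(27 - 127\right) = 2 \left(-139 + 62 \left(- \frac{1}{103}\right)\right) \left(-100\right) = 2 \left(-139 - \frac{62}{103}\right) \left(-100\right) = 2 \left(\left(- \frac{14379}{103}\right) \left(-100\right)\right) = 2 \cdot \frac{1437900}{103} = \frac{2875800}{103}$)
$\frac{b{\left(-203,313 \right)}}{w{\left(241 \right)}} = \frac{\left(- \frac{29}{6}\right) 313 - - \frac{203}{6}}{\frac{2875800}{103}} = \left(- \frac{9077}{6} + \frac{203}{6}\right) \frac{103}{2875800} = \left(-1479\right) \frac{103}{2875800} = - \frac{50779}{958600}$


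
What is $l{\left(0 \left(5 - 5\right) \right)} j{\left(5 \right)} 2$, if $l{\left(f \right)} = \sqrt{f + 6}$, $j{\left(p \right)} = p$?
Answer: $10 \sqrt{6} \approx 24.495$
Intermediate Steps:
$l{\left(f \right)} = \sqrt{6 + f}$
$l{\left(0 \left(5 - 5\right) \right)} j{\left(5 \right)} 2 = \sqrt{6 + 0 \left(5 - 5\right)} 5 \cdot 2 = \sqrt{6 + 0 \cdot 0} \cdot 10 = \sqrt{6 + 0} \cdot 10 = \sqrt{6} \cdot 10 = 10 \sqrt{6}$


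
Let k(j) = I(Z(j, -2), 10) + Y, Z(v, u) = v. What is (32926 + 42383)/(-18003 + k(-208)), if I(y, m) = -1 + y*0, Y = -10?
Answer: -75309/18014 ≈ -4.1806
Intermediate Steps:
I(y, m) = -1 (I(y, m) = -1 + 0 = -1)
k(j) = -11 (k(j) = -1 - 10 = -11)
(32926 + 42383)/(-18003 + k(-208)) = (32926 + 42383)/(-18003 - 11) = 75309/(-18014) = 75309*(-1/18014) = -75309/18014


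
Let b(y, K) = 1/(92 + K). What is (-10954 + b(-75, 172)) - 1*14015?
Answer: -6591815/264 ≈ -24969.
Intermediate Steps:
(-10954 + b(-75, 172)) - 1*14015 = (-10954 + 1/(92 + 172)) - 1*14015 = (-10954 + 1/264) - 14015 = -2891855/264 - 14015 = -6591815/264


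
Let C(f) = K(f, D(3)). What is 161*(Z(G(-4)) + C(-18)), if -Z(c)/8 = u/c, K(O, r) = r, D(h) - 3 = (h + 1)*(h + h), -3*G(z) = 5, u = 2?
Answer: 29463/5 ≈ 5892.6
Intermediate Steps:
G(z) = -5/3 (G(z) = -⅓*5 = -5/3)
D(h) = 3 + 2*h*(1 + h) (D(h) = 3 + (h + 1)*(h + h) = 3 + (1 + h)*(2*h) = 3 + 2*h*(1 + h))
C(f) = 27 (C(f) = 3 + 2*3 + 2*3² = 3 + 6 + 2*9 = 3 + 6 + 18 = 27)
Z(c) = -16/c
161*(Z(G(-4)) + C(-18)) = 161*(-16/(-5/3) + 27) = 161*(-16*(-⅗) + 27) = 161*(48/5 + 27) = 161*(183/5) = 29463/5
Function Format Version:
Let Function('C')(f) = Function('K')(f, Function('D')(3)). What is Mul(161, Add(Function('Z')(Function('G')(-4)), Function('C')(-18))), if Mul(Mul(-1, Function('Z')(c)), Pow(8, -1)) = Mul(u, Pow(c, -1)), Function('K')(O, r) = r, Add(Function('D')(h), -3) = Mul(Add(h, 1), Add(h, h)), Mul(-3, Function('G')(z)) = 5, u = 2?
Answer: Rational(29463, 5) ≈ 5892.6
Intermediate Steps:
Function('G')(z) = Rational(-5, 3) (Function('G')(z) = Mul(Rational(-1, 3), 5) = Rational(-5, 3))
Function('D')(h) = Add(3, Mul(2, h, Add(1, h))) (Function('D')(h) = Add(3, Mul(Add(h, 1), Add(h, h))) = Add(3, Mul(Add(1, h), Mul(2, h))) = Add(3, Mul(2, h, Add(1, h))))
Function('C')(f) = 27 (Function('C')(f) = Add(3, Mul(2, 3), Mul(2, Pow(3, 2))) = Add(3, 6, Mul(2, 9)) = Add(3, 6, 18) = 27)
Function('Z')(c) = Mul(-16, Pow(c, -1)) (Function('Z')(c) = Mul(-8, Mul(2, Pow(c, -1))) = Mul(-16, Pow(c, -1)))
Mul(161, Add(Function('Z')(Function('G')(-4)), Function('C')(-18))) = Mul(161, Add(Mul(-16, Pow(Rational(-5, 3), -1)), 27)) = Mul(161, Add(Mul(-16, Rational(-3, 5)), 27)) = Mul(161, Add(Rational(48, 5), 27)) = Mul(161, Rational(183, 5)) = Rational(29463, 5)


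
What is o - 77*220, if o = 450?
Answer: -16490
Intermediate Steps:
o - 77*220 = 450 - 77*220 = 450 - 16940 = -16490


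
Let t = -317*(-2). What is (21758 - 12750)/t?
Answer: 4504/317 ≈ 14.208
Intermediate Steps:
t = 634
(21758 - 12750)/t = (21758 - 12750)/634 = 9008*(1/634) = 4504/317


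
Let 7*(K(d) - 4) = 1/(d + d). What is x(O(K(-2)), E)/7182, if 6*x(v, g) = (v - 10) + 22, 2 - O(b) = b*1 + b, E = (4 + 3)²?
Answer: 85/603288 ≈ 0.00014089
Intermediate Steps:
K(d) = 4 + 1/(14*d) (K(d) = 4 + 1/(7*(d + d)) = 4 + 1/(7*((2*d))) = 4 + (1/(2*d))/7 = 4 + 1/(14*d))
E = 49 (E = 7² = 49)
O(b) = 2 - 2*b (O(b) = 2 - (b*1 + b) = 2 - (b + b) = 2 - 2*b)
x(v, g) = 2 + v/6 (x(v, g) = ((v - 10) + 22)/6 = ((-10 + v) + 22)/6 = (12 + v)/6 = 2 + v/6)
x(O(K(-2)), E)/7182 = (2 + (2 - 2*(4 + (1/14)/(-2)))/6)/7182 = (2 + (2 - 2*(4 + (1/14)*(-½)))/6)*(1/7182) = (2 + (2 - 2*(4 - 1/28))/6)*(1/7182) = (2 + (2 - 2*111/28)/6)*(1/7182) = (2 + (2 - 111/14)/6)*(1/7182) = (2 + (⅙)*(-83/14))*(1/7182) = (2 - 83/84)*(1/7182) = (85/84)*(1/7182) = 85/603288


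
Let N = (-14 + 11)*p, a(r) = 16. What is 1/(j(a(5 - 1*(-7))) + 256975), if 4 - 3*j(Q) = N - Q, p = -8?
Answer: 3/770921 ≈ 3.8915e-6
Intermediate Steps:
N = 24 (N = (-14 + 11)*(-8) = -3*(-8) = 24)
j(Q) = -20/3 + Q/3 (j(Q) = 4/3 - (24 - Q)/3 = 4/3 + (-8 + Q/3) = -20/3 + Q/3)
1/(j(a(5 - 1*(-7))) + 256975) = 1/((-20/3 + (1/3)*16) + 256975) = 1/((-20/3 + 16/3) + 256975) = 1/(-4/3 + 256975) = 1/(770921/3) = 3/770921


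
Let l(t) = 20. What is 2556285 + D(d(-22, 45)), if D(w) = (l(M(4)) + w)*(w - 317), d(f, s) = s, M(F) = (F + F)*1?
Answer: 2538605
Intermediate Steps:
M(F) = 2*F (M(F) = (2*F)*1 = 2*F)
D(w) = (-317 + w)*(20 + w) (D(w) = (20 + w)*(w - 317) = (20 + w)*(-317 + w) = (-317 + w)*(20 + w))
2556285 + D(d(-22, 45)) = 2556285 + (-6340 + 45² - 297*45) = 2556285 + (-6340 + 2025 - 13365) = 2556285 - 17680 = 2538605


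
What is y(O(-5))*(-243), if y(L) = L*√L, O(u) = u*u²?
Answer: 151875*I*√5 ≈ 3.396e+5*I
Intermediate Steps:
O(u) = u³
y(L) = L^(3/2)
y(O(-5))*(-243) = ((-5)³)^(3/2)*(-243) = (-125)^(3/2)*(-243) = -625*I*√5*(-243) = 151875*I*√5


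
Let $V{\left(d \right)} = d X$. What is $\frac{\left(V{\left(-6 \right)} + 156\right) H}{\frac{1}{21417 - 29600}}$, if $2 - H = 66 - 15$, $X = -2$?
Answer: $67362456$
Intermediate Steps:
$H = -49$ ($H = 2 - \left(66 - 15\right) = 2 - 51 = -49$)
$V{\left(d \right)} = - 2 d$ ($V{\left(d \right)} = d \left(-2\right) = - 2 d$)
$\frac{\left(V{\left(-6 \right)} + 156\right) H}{\frac{1}{21417 - 29600}} = \frac{\left(\left(-2\right) \left(-6\right) + 156\right) \left(-49\right)}{\frac{1}{21417 - 29600}} = \frac{\left(12 + 156\right) \left(-49\right)}{\frac{1}{-8183}} = \frac{168 \left(-49\right)}{- \frac{1}{8183}} = \left(-8232\right) \left(-8183\right) = 67362456$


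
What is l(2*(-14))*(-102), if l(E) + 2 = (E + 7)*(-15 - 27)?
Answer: -89760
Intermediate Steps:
l(E) = -296 - 42*E (l(E) = -2 + (E + 7)*(-15 - 27) = -2 + (7 + E)*(-42) = -2 + (-294 - 42*E) = -296 - 42*E)
l(2*(-14))*(-102) = (-296 - 84*(-14))*(-102) = (-296 - 42*(-28))*(-102) = (-296 + 1176)*(-102) = 880*(-102) = -89760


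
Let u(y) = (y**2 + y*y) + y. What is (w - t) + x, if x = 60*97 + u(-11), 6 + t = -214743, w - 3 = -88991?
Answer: 131812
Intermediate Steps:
w = -88988 (w = 3 - 88991 = -88988)
t = -214749 (t = -6 - 214743 = -214749)
u(y) = y + 2*y**2 (u(y) = (y**2 + y**2) + y = 2*y**2 + y = y + 2*y**2)
x = 6051 (x = 60*97 - 11*(1 + 2*(-11)) = 5820 - 11*(1 - 22) = 5820 - 11*(-21) = 5820 + 231 = 6051)
(w - t) + x = (-88988 - 1*(-214749)) + 6051 = (-88988 + 214749) + 6051 = 125761 + 6051 = 131812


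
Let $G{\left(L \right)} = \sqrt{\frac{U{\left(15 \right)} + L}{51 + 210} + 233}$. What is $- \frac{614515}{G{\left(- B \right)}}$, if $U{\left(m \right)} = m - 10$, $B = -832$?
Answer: $- \frac{122903 \sqrt{7946}}{274} \approx -39984.0$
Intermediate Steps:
$U{\left(m \right)} = -10 + m$
$G{\left(L \right)} = \sqrt{\frac{60818}{261} + \frac{L}{261}}$ ($G{\left(L \right)} = \sqrt{\frac{\left(-10 + 15\right) + L}{51 + 210} + 233} = \sqrt{\frac{5 + L}{261} + 233} = \sqrt{\left(5 + L\right) \frac{1}{261} + 233} = \sqrt{\left(\frac{5}{261} + \frac{L}{261}\right) + 233} = \sqrt{\frac{60818}{261} + \frac{L}{261}}$)
$- \frac{614515}{G{\left(- B \right)}} = - \frac{614515}{\frac{1}{87} \sqrt{1763722 + 29 \left(\left(-1\right) \left(-832\right)\right)}} = - \frac{614515}{\frac{1}{87} \sqrt{1763722 + 29 \cdot 832}} = - \frac{614515}{\frac{1}{87} \sqrt{1763722 + 24128}} = - \frac{614515}{\frac{1}{87} \sqrt{1787850}} = - \frac{614515}{\frac{1}{87} \cdot 15 \sqrt{7946}} = - \frac{614515}{\frac{5}{29} \sqrt{7946}} = - 614515 \frac{\sqrt{7946}}{1370} = - \frac{122903 \sqrt{7946}}{274}$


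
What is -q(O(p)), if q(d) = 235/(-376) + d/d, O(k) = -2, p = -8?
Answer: -3/8 ≈ -0.37500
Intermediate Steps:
q(d) = 3/8 (q(d) = 235*(-1/376) + 1 = -5/8 + 1 = 3/8)
-q(O(p)) = -1*3/8 = -3/8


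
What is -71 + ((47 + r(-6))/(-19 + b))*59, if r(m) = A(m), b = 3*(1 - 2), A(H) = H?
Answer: -3981/22 ≈ -180.95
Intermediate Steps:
b = -3 (b = 3*(-1) = -3)
r(m) = m
-71 + ((47 + r(-6))/(-19 + b))*59 = -71 + ((47 - 6)/(-19 - 3))*59 = -71 + (41/(-22))*59 = -71 + (41*(-1/22))*59 = -71 - 41/22*59 = -71 - 2419/22 = -3981/22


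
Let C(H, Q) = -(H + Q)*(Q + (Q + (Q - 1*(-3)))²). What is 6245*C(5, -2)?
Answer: 18735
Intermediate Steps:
C(H, Q) = -(H + Q)*(Q + (3 + 2*Q)²) (C(H, Q) = -(H + Q)*(Q + (Q + (Q + 3))²) = -(H + Q)*(Q + (Q + (3 + Q))²) = -(H + Q)*(Q + (3 + 2*Q)²))
6245*C(5, -2) = 6245*(-1*(-2)² - 1*5*(-2) - 1*5*(3 + 2*(-2))² - 1*(-2)*(3 + 2*(-2))²) = 6245*(-1*4 + 10 - 1*5*(3 - 4)² - 1*(-2)*(3 - 4)²) = 6245*(-4 + 10 - 1*5*(-1)² - 1*(-2)*(-1)²) = 6245*(-4 + 10 - 1*5*1 - 1*(-2)*1) = 6245*(-4 + 10 - 5 + 2) = 6245*3 = 18735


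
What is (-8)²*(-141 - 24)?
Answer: -10560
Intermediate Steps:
(-8)²*(-141 - 24) = 64*(-165) = -10560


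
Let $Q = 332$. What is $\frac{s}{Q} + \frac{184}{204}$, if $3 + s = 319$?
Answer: $\frac{7847}{4233} \approx 1.8538$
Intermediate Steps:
$s = 316$ ($s = -3 + 319 = 316$)
$\frac{s}{Q} + \frac{184}{204} = \frac{316}{332} + \frac{184}{204} = 316 \cdot \frac{1}{332} + 184 \cdot \frac{1}{204} = \frac{79}{83} + \frac{46}{51} = \frac{7847}{4233}$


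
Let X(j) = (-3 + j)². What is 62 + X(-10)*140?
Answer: 23722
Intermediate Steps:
62 + X(-10)*140 = 62 + (-3 - 10)²*140 = 62 + (-13)²*140 = 62 + 169*140 = 62 + 23660 = 23722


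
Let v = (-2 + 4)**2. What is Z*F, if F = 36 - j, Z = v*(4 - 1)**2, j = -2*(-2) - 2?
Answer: 1224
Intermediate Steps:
v = 4 (v = 2**2 = 4)
j = 2 (j = 4 - 2 = 2)
Z = 36 (Z = 4*(4 - 1)**2 = 4*3**2 = 4*9 = 36)
F = 34 (F = 36 - 1*2 = 36 - 2 = 34)
Z*F = 36*34 = 1224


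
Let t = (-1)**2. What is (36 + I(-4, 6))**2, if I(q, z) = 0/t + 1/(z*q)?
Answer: 744769/576 ≈ 1293.0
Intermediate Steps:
t = 1
I(q, z) = 1/(q*z) (I(q, z) = 0/1 + 1/(z*q) = 0*1 + 1/(q*z) = 0 + 1*(1/(q*z)) = 0 + 1/(q*z) = 1/(q*z))
(36 + I(-4, 6))**2 = (36 + 1/(-4*6))**2 = (36 - 1/4*1/6)**2 = (36 - 1/24)**2 = (863/24)**2 = 744769/576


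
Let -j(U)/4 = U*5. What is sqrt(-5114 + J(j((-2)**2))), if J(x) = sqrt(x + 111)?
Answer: sqrt(-5114 + sqrt(31)) ≈ 71.473*I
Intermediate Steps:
j(U) = -20*U (j(U) = -4*U*5 = -20*U)
J(x) = sqrt(111 + x)
sqrt(-5114 + J(j((-2)**2))) = sqrt(-5114 + sqrt(111 - 20*(-2)**2)) = sqrt(-5114 + sqrt(111 - 20*4)) = sqrt(-5114 + sqrt(111 - 80)) = sqrt(-5114 + sqrt(31))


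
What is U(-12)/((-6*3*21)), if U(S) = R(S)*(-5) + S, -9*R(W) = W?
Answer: 4/81 ≈ 0.049383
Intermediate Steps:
R(W) = -W/9
U(S) = 14*S/9 (U(S) = -S/9*(-5) + S = 5*S/9 + S = 14*S/9)
U(-12)/((-6*3*21)) = ((14/9)*(-12))/((-6*3*21)) = -56/(3*((-18*21))) = -56/3/(-378) = -56/3*(-1/378) = 4/81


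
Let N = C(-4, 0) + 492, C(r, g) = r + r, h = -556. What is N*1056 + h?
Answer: 510548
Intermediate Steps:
C(r, g) = 2*r
N = 484 (N = 2*(-4) + 492 = -8 + 492 = 484)
N*1056 + h = 484*1056 - 556 = 511104 - 556 = 510548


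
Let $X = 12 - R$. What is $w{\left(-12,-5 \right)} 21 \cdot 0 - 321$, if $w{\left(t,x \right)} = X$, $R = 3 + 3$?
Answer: $-321$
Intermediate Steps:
$R = 6$
$X = 6$ ($X = 12 - 6 = 6$)
$w{\left(t,x \right)} = 6$
$w{\left(-12,-5 \right)} 21 \cdot 0 - 321 = 6 \cdot 21 \cdot 0 - 321 = 6 \cdot 0 - 321 = 0 - 321 = -321$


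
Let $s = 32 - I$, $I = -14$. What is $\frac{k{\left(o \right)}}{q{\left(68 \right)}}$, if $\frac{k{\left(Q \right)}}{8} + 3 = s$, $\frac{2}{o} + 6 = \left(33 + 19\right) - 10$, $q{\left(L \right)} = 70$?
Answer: $\frac{172}{35} \approx 4.9143$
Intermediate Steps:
$o = \frac{1}{18}$ ($o = \frac{2}{-6 + \left(\left(33 + 19\right) - 10\right)} = \frac{2}{-6 + \left(52 - 10\right)} = \frac{2}{-6 + 42} = \frac{2}{36} = 2 \cdot \frac{1}{36} = \frac{1}{18} \approx 0.055556$)
$s = 46$ ($s = 32 - -14 = 32 + 14 = 46$)
$k{\left(Q \right)} = 344$ ($k{\left(Q \right)} = -24 + 8 \cdot 46 = -24 + 368 = 344$)
$\frac{k{\left(o \right)}}{q{\left(68 \right)}} = \frac{344}{70} = 344 \cdot \frac{1}{70} = \frac{172}{35}$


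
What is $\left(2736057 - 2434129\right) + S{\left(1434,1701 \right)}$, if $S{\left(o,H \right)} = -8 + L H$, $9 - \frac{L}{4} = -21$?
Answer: $506040$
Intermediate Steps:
$L = 120$ ($L = 36 - -84 = 36 + 84 = 120$)
$S{\left(o,H \right)} = -8 + 120 H$
$\left(2736057 - 2434129\right) + S{\left(1434,1701 \right)} = \left(2736057 - 2434129\right) + \left(-8 + 120 \cdot 1701\right) = 301928 + \left(-8 + 204120\right) = 301928 + 204112 = 506040$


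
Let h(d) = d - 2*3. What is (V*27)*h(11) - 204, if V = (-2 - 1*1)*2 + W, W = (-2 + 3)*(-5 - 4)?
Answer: -2229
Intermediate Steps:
h(d) = -6 + d (h(d) = d - 6 = -6 + d)
W = -9 (W = 1*(-9) = -9)
V = -15 (V = (-2 - 1*1)*2 - 9 = (-2 - 1)*2 - 9 = -3*2 - 9 = -6 - 9 = -15)
(V*27)*h(11) - 204 = (-15*27)*(-6 + 11) - 204 = -405*5 - 204 = -2025 - 204 = -2229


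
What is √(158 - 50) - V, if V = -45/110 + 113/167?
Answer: -983/3674 + 6*√3 ≈ 10.125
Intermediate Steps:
V = 983/3674 (V = -45*1/110 + 113*(1/167) = -9/22 + 113/167 = 983/3674 ≈ 0.26756)
√(158 - 50) - V = √(158 - 50) - 1*983/3674 = √108 - 983/3674 = 6*√3 - 983/3674 = -983/3674 + 6*√3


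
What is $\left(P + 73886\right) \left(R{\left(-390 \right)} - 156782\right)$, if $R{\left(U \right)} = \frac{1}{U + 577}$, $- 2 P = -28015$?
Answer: $- \frac{5153764224371}{374} \approx -1.378 \cdot 10^{10}$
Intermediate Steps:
$P = \frac{28015}{2}$ ($P = \left(- \frac{1}{2}\right) \left(-28015\right) = \frac{28015}{2} \approx 14008.0$)
$R{\left(U \right)} = \frac{1}{577 + U}$
$\left(P + 73886\right) \left(R{\left(-390 \right)} - 156782\right) = \left(\frac{28015}{2} + 73886\right) \left(\frac{1}{577 - 390} - 156782\right) = \frac{175787 \left(\frac{1}{187} - 156782\right)}{2} = \frac{175787}{2} \left(- \frac{29318233}{187}\right) = - \frac{5153764224371}{374}$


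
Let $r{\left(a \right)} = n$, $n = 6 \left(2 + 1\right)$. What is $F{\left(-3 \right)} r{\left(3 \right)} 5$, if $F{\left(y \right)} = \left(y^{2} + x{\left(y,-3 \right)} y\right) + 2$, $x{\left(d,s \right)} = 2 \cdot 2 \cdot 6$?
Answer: $-5490$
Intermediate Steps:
$x{\left(d,s \right)} = 24$ ($x{\left(d,s \right)} = 4 \cdot 6 = 24$)
$n = 18$ ($n = 6 \cdot 3 = 18$)
$r{\left(a \right)} = 18$
$F{\left(y \right)} = 2 + y^{2} + 24 y$ ($F{\left(y \right)} = \left(y^{2} + 24 y\right) + 2 = 2 + y^{2} + 24 y$)
$F{\left(-3 \right)} r{\left(3 \right)} 5 = \left(2 + \left(-3\right)^{2} + 24 \left(-3\right)\right) 18 \cdot 5 = \left(2 + 9 - 72\right) 18 \cdot 5 = \left(-61\right) 18 \cdot 5 = \left(-1098\right) 5 = -5490$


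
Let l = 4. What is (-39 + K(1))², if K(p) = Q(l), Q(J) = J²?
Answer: 529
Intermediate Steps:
K(p) = 16 (K(p) = 4² = 16)
(-39 + K(1))² = (-39 + 16)² = (-23)² = 529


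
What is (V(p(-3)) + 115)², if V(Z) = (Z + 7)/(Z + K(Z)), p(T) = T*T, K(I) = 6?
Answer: 3031081/225 ≈ 13471.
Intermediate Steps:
p(T) = T²
V(Z) = (7 + Z)/(6 + Z) (V(Z) = (Z + 7)/(Z + 6) = (7 + Z)/(6 + Z))
(V(p(-3)) + 115)² = ((7 + (-3)²)/(6 + (-3)²) + 115)² = ((7 + 9)/(6 + 9) + 115)² = (16/15 + 115)² = (1741/15)² = 3031081/225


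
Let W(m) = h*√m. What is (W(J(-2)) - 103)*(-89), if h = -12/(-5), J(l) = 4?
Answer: 43699/5 ≈ 8739.8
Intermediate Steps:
h = 12/5 (h = -12*(-⅕) = 12/5 ≈ 2.4000)
W(m) = 12*√m/5
(W(J(-2)) - 103)*(-89) = (12*√4/5 - 103)*(-89) = ((12/5)*2 - 103)*(-89) = (24/5 - 103)*(-89) = -491/5*(-89) = 43699/5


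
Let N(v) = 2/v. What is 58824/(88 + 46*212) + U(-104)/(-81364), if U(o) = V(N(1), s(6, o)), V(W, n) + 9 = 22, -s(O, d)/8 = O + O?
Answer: 99708917/16679620 ≈ 5.9779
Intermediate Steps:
s(O, d) = -16*O (s(O, d) = -8*(O + O) = -16*O)
V(W, n) = 13 (V(W, n) = -9 + 22 = 13)
U(o) = 13
58824/(88 + 46*212) + U(-104)/(-81364) = 58824/(88 + 46*212) + 13/(-81364) = 58824/(88 + 9752) + 13*(-1/81364) = 58824/9840 - 13/81364 = 58824*(1/9840) - 13/81364 = 2451/410 - 13/81364 = 99708917/16679620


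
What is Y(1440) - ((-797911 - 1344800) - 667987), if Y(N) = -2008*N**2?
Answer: -4160978102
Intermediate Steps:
Y(1440) - ((-797911 - 1344800) - 667987) = -2008*1440**2 - ((-797911 - 1344800) - 667987) = -2008*2073600 - (-2142711 - 667987) = -4163788800 - 1*(-2810698) = -4163788800 + 2810698 = -4160978102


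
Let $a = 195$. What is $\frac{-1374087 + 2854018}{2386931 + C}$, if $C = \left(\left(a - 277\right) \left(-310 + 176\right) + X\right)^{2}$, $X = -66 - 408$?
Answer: $\frac{1479931}{112931127} \approx 0.013105$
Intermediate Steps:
$X = -474$
$C = 110544196$ ($C = \left(\left(195 - 277\right) \left(-310 + 176\right) - 474\right)^{2} = \left(\left(-82\right) \left(-134\right) - 474\right)^{2} = \left(10988 - 474\right)^{2} = 10514^{2} = 110544196$)
$\frac{-1374087 + 2854018}{2386931 + C} = \frac{-1374087 + 2854018}{2386931 + 110544196} = \frac{1479931}{112931127}$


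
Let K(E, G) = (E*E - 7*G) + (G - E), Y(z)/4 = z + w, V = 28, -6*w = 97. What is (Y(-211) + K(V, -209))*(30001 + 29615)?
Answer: 65657088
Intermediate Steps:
w = -97/6 (w = -⅙*97 = -97/6 ≈ -16.167)
Y(z) = -194/3 + 4*z (Y(z) = 4*(z - 97/6) = 4*(-97/6 + z) = -194/3 + 4*z)
K(E, G) = E² - E - 6*G (K(E, G) = (E² - 7*G) + (G - E) = E² - E - 6*G)
(Y(-211) + K(V, -209))*(30001 + 29615) = ((-194/3 + 4*(-211)) + (28² - 1*28 - 6*(-209)))*(30001 + 29615) = ((-194/3 - 844) + (784 - 28 + 1254))*59616 = (-2726/3 + 2010)*59616 = (3304/3)*59616 = 65657088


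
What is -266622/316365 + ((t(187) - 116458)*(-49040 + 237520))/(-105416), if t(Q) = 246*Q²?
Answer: -21083427494229498/1389580535 ≈ -1.5173e+7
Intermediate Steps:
-266622/316365 + ((t(187) - 116458)*(-49040 + 237520))/(-105416) = -266622/316365 + ((246*187² - 116458)*(-49040 + 237520))/(-105416) = -266622*1/316365 + ((246*34969 - 116458)*188480)*(-1/105416) = -88874/105455 + ((8602374 - 116458)*188480)*(-1/105416) = -88874/105455 + (8485916*188480)*(-1/105416) = -88874/105455 + 1599425447680*(-1/105416) = -88874/105455 - 199928180960/13177 = -21083427494229498/1389580535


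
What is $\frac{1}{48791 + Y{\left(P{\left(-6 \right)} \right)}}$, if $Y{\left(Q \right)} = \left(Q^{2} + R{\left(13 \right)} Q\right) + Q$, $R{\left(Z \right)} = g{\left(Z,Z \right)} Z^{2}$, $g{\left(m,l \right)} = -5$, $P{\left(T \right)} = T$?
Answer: $\frac{1}{53891} \approx 1.8556 \cdot 10^{-5}$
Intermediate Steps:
$R{\left(Z \right)} = - 5 Z^{2}$
$Y{\left(Q \right)} = Q^{2} - 844 Q$ ($Y{\left(Q \right)} = \left(Q^{2} + - 5 \cdot 13^{2} Q\right) + Q = \left(Q^{2} + \left(-5\right) 169 Q\right) + Q = \left(Q^{2} - 845 Q\right) + Q = Q^{2} - 844 Q$)
$\frac{1}{48791 + Y{\left(P{\left(-6 \right)} \right)}} = \frac{1}{48791 - 6 \left(-844 - 6\right)} = \frac{1}{48791 - -5100} = \frac{1}{48791 + 5100} = \frac{1}{53891}$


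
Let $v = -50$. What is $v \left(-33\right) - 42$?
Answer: $1608$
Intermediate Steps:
$v \left(-33\right) - 42 = \left(-50\right) \left(-33\right) - 42 = 1650 - 42 = 1608$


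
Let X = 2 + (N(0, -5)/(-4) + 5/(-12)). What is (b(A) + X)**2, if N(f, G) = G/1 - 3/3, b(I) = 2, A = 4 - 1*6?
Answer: 3721/144 ≈ 25.840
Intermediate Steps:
A = -2 (A = 4 - 6 = -2)
N(f, G) = -1 + G (N(f, G) = G*1 - 3*1/3 = G - 1 = -1 + G)
X = 37/12 (X = 2 + ((-1 - 5)/(-4) + 5/(-12)) = 2 + (-6*(-1/4) + 5*(-1/12)) = 2 + (3/2 - 5/12) = 2 + 13/12 = 37/12 ≈ 3.0833)
(b(A) + X)**2 = (2 + 37/12)**2 = (61/12)**2 = 3721/144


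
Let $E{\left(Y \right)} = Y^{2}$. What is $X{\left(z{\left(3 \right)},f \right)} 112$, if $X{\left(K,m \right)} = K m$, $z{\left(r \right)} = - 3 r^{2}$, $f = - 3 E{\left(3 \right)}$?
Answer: $81648$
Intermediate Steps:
$f = -27$ ($f = - 3 \cdot 3^{2} = \left(-3\right) 9 = -27$)
$X{\left(z{\left(3 \right)},f \right)} 112 = - 3 \cdot 3^{2} \left(-27\right) 112 = \left(-3\right) 9 \left(-27\right) 112 = \left(-27\right) \left(-27\right) 112 = 729 \cdot 112 = 81648$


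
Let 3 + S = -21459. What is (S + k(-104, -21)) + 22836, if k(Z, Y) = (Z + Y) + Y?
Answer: 1228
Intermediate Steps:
k(Z, Y) = Z + 2*Y (k(Z, Y) = (Y + Z) + Y = Z + 2*Y)
S = -21462 (S = -3 - 21459 = -21462)
(S + k(-104, -21)) + 22836 = (-21462 + (-104 + 2*(-21))) + 22836 = (-21462 + (-104 - 42)) + 22836 = (-21462 - 146) + 22836 = -21608 + 22836 = 1228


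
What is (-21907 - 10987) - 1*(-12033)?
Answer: -20861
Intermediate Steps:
(-21907 - 10987) - 1*(-12033) = -32894 + 12033 = -20861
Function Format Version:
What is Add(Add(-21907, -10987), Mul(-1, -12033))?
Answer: -20861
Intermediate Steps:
Add(Add(-21907, -10987), Mul(-1, -12033)) = Add(-32894, 12033) = -20861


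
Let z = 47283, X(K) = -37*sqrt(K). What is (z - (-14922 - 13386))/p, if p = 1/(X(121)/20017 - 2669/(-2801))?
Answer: 106819002738/1515341 ≈ 70492.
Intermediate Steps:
p = 1515341/1413118 (p = 1/(-37*sqrt(121)/20017 - 2669/(-2801)) = 1/(-37*11*(1/20017) - 2669*(-1/2801)) = 1/(-407*1/20017 + 2669/2801) = 1/(-11/541 + 2669/2801) = 1/(1413118/1515341) = 1515341/1413118 ≈ 1.0723)
(z - (-14922 - 13386))/p = (47283 - (-14922 - 13386))/(1515341/1413118) = (47283 - 1*(-28308))*(1413118/1515341) = (47283 + 28308)*(1413118/1515341) = 75591*(1413118/1515341) = 106819002738/1515341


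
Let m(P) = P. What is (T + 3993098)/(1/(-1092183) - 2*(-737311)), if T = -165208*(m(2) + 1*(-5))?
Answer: 4902505860126/1610557079825 ≈ 3.0440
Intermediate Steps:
T = 495624 (T = -165208*(2 + 1*(-5)) = -165208*(2 - 5) = -165208*(-3) = 495624)
(T + 3993098)/(1/(-1092183) - 2*(-737311)) = (495624 + 3993098)/(1/(-1092183) - 2*(-737311)) = 4488722/(-1/1092183 + 1474622) = 4488722/(1610557079825/1092183) = 4488722*(1092183/1610557079825) = 4902505860126/1610557079825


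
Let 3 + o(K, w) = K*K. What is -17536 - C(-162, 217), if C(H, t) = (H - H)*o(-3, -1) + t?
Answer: -17753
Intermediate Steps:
o(K, w) = -3 + K² (o(K, w) = -3 + K*K = -3 + K²)
C(H, t) = t (C(H, t) = (H - H)*(-3 + (-3)²) + t = 0*(-3 + 9) + t = 0*6 + t = 0 + t = t)
-17536 - C(-162, 217) = -17536 - 1*217 = -17536 - 217 = -17753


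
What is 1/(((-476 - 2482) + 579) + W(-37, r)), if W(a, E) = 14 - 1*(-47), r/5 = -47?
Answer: -1/2318 ≈ -0.00043141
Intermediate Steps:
r = -235 (r = 5*(-47) = -235)
W(a, E) = 61 (W(a, E) = 14 + 47 = 61)
1/(((-476 - 2482) + 579) + W(-37, r)) = 1/(((-476 - 2482) + 579) + 61) = 1/((-2958 + 579) + 61) = 1/(-2379 + 61) = 1/(-2318) = -1/2318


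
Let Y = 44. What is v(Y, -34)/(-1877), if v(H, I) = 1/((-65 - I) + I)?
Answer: 1/122005 ≈ 8.1964e-6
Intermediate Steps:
v(H, I) = -1/65 (v(H, I) = 1/(-65) = -1/65)
v(Y, -34)/(-1877) = -1/65/(-1877) = -1/65*(-1/1877) = 1/122005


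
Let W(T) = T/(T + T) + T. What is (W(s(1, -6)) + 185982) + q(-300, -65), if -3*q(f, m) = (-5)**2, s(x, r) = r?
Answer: 1115809/6 ≈ 1.8597e+5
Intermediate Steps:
q(f, m) = -25/3 (q(f, m) = -1/3*(-5)**2 = -1/3*25 = -25/3)
W(T) = 1/2 + T (W(T) = T/((2*T)) + T = T*(1/(2*T)) + T = 1/2 + T)
(W(s(1, -6)) + 185982) + q(-300, -65) = ((1/2 - 6) + 185982) - 25/3 = (-11/2 + 185982) - 25/3 = 371953/2 - 25/3 = 1115809/6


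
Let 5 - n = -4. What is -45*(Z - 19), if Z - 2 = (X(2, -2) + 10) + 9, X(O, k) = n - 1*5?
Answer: -270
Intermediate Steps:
n = 9 (n = 5 - 1*(-4) = 5 + 4 = 9)
X(O, k) = 4 (X(O, k) = 9 - 1*5 = 9 - 5 = 4)
Z = 25 (Z = 2 + ((4 + 10) + 9) = 2 + (14 + 9) = 2 + 23 = 25)
-45*(Z - 19) = -45*(25 - 19) = -45*6 = -270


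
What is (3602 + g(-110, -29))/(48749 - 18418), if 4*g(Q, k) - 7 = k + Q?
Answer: 3569/30331 ≈ 0.11767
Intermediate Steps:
g(Q, k) = 7/4 + Q/4 + k/4 (g(Q, k) = 7/4 + (k + Q)/4 = 7/4 + (Q + k)/4 = 7/4 + (Q/4 + k/4) = 7/4 + Q/4 + k/4)
(3602 + g(-110, -29))/(48749 - 18418) = (3602 + (7/4 + (¼)*(-110) + (¼)*(-29)))/(48749 - 18418) = (3602 + (7/4 - 55/2 - 29/4))/30331 = (3602 - 33)*(1/30331) = 3569*(1/30331) = 3569/30331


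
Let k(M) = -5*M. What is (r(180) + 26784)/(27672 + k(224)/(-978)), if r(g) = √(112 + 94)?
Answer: 1637172/1691521 + 489*√206/13532168 ≈ 0.96839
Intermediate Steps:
r(g) = √206
(r(180) + 26784)/(27672 + k(224)/(-978)) = (√206 + 26784)/(27672 - 5*224/(-978)) = (26784 + √206)/(27672 - 1120*(-1/978)) = (26784 + √206)/(27672 + 560/489) = (26784 + √206)/(13532168/489) = (26784 + √206)*(489/13532168) = 1637172/1691521 + 489*√206/13532168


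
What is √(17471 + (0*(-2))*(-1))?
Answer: √17471 ≈ 132.18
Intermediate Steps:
√(17471 + (0*(-2))*(-1)) = √(17471 + 0*(-1)) = √(17471 + 0) = √17471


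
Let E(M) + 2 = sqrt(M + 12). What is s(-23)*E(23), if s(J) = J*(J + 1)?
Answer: -1012 + 506*sqrt(35) ≈ 1981.5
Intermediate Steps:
s(J) = J*(1 + J)
E(M) = -2 + sqrt(12 + M) (E(M) = -2 + sqrt(M + 12) = -2 + sqrt(12 + M))
s(-23)*E(23) = (-23*(1 - 23))*(-2 + sqrt(12 + 23)) = (-23*(-22))*(-2 + sqrt(35)) = 506*(-2 + sqrt(35)) = -1012 + 506*sqrt(35)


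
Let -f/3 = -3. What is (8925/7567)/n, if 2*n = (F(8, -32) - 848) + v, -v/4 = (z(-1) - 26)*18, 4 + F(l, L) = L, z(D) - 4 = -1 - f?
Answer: 255/153502 ≈ 0.0016612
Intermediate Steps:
f = 9 (f = -3*(-3) = 9)
z(D) = -6 (z(D) = 4 + (-1 - 1*9) = 4 + (-1 - 9) = 4 - 10 = -6)
F(l, L) = -4 + L
v = 2304 (v = -4*(-6 - 26)*18 = -(-128)*18 = -4*(-576) = 2304)
n = 710 (n = (((-4 - 32) - 848) + 2304)/2 = ((-36 - 848) + 2304)/2 = (-884 + 2304)/2 = (1/2)*1420 = 710)
(8925/7567)/n = (8925/7567)/710 = (8925*(1/7567))*(1/710) = (1275/1081)*(1/710) = 255/153502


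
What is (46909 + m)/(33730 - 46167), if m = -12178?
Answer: -34731/12437 ≈ -2.7926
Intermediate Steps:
(46909 + m)/(33730 - 46167) = (46909 - 12178)/(33730 - 46167) = 34731/(-12437) = 34731*(-1/12437) = -34731/12437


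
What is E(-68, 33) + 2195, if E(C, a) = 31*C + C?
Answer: 19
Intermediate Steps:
E(C, a) = 32*C
E(-68, 33) + 2195 = 32*(-68) + 2195 = -2176 + 2195 = 19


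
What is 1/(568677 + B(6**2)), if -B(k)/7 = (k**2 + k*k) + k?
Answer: 1/550281 ≈ 1.8173e-6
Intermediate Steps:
B(k) = -14*k**2 - 7*k (B(k) = -7*((k**2 + k*k) + k) = -7*((k**2 + k**2) + k) = -7*(2*k**2 + k) = -7*(k + 2*k**2) = -14*k**2 - 7*k)
1/(568677 + B(6**2)) = 1/(568677 - 7*6**2*(1 + 2*6**2)) = 1/(568677 - 7*36*(1 + 2*36)) = 1/(568677 - 7*36*(1 + 72)) = 1/(568677 - 7*36*73) = 1/(568677 - 18396) = 1/550281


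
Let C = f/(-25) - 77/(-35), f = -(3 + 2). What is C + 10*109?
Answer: 5462/5 ≈ 1092.4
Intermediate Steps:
f = -5 (f = -1*5 = -5)
C = 12/5 (C = -5/(-25) - 77/(-35) = -5*(-1/25) - 77*(-1/35) = ⅕ + 11/5 = 12/5 ≈ 2.4000)
C + 10*109 = 12/5 + 10*109 = 12/5 + 1090 = 5462/5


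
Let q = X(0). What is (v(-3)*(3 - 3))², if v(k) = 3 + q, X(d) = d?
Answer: 0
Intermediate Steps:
q = 0
v(k) = 3 (v(k) = 3 + 0 = 3)
(v(-3)*(3 - 3))² = (3*(3 - 3))² = (3*0)² = 0² = 0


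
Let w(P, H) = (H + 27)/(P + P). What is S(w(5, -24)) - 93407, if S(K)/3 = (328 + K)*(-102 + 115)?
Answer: -806033/10 ≈ -80603.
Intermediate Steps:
w(P, H) = (27 + H)/(2*P) (w(P, H) = (27 + H)/((2*P)) = (27 + H)*(1/(2*P)) = (27 + H)/(2*P))
S(K) = 12792 + 39*K (S(K) = 3*((328 + K)*(-102 + 115)) = 3*((328 + K)*13) = 3*(4264 + 13*K) = 12792 + 39*K)
S(w(5, -24)) - 93407 = (12792 + 39*((½)*(27 - 24)/5)) - 93407 = (12792 + 39*((½)*(⅕)*3)) - 93407 = (12792 + 39*(3/10)) - 93407 = (12792 + 117/10) - 93407 = 128037/10 - 93407 = -806033/10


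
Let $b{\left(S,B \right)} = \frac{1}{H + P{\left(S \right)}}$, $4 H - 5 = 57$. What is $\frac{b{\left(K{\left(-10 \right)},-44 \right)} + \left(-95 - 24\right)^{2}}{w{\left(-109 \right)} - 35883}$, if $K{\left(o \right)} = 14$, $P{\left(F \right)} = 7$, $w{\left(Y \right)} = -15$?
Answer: $- \frac{637247}{1615410} \approx -0.39448$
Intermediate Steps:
$H = \frac{31}{2}$ ($H = \frac{5}{4} + \frac{1}{4} \cdot 57 = \frac{5}{4} + \frac{57}{4} = \frac{31}{2} \approx 15.5$)
$b{\left(S,B \right)} = \frac{2}{45}$ ($b{\left(S,B \right)} = \frac{1}{\frac{31}{2} + 7} = \frac{1}{\frac{45}{2}} = \frac{2}{45}$)
$\frac{b{\left(K{\left(-10 \right)},-44 \right)} + \left(-95 - 24\right)^{2}}{w{\left(-109 \right)} - 35883} = \frac{\frac{2}{45} + \left(-95 - 24\right)^{2}}{-15 - 35883} = \frac{\frac{2}{45} + \left(-119\right)^{2}}{-35898} = \left(\frac{2}{45} + 14161\right) \left(- \frac{1}{35898}\right) = \frac{637247}{45} \left(- \frac{1}{35898}\right) = - \frac{637247}{1615410}$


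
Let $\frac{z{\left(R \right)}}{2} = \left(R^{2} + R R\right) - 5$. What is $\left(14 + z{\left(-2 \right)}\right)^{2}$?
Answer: $400$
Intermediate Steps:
$z{\left(R \right)} = -10 + 4 R^{2}$ ($z{\left(R \right)} = 2 \left(\left(R^{2} + R R\right) - 5\right) = 2 \left(\left(R^{2} + R^{2}\right) - 5\right) = 2 \left(2 R^{2} - 5\right) = 2 \left(-5 + 2 R^{2}\right) = -10 + 4 R^{2}$)
$\left(14 + z{\left(-2 \right)}\right)^{2} = \left(14 - \left(10 - 4 \left(-2\right)^{2}\right)\right)^{2} = \left(14 + \left(-10 + 4 \cdot 4\right)\right)^{2} = \left(14 + \left(-10 + 16\right)\right)^{2} = \left(14 + 6\right)^{2} = 20^{2} = 400$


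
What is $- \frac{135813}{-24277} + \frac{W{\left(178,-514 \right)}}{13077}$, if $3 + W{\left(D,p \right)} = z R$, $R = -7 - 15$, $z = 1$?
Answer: $\frac{1775419676}{317470329} \approx 5.5924$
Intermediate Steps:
$R = -22$
$W{\left(D,p \right)} = -25$ ($W{\left(D,p \right)} = -3 + 1 \left(-22\right) = -3 - 22 = -25$)
$- \frac{135813}{-24277} + \frac{W{\left(178,-514 \right)}}{13077} = - \frac{135813}{-24277} - \frac{25}{13077} = \left(-135813\right) \left(- \frac{1}{24277}\right) - \frac{25}{13077} = \frac{135813}{24277} - \frac{25}{13077} = \frac{1775419676}{317470329}$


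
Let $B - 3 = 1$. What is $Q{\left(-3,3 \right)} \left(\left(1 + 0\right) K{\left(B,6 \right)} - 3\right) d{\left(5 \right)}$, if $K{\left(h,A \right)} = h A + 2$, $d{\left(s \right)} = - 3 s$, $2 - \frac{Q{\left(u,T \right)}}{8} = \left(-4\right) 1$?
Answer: $-16560$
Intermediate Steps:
$Q{\left(u,T \right)} = 48$ ($Q{\left(u,T \right)} = 16 - 8 \left(\left(-4\right) 1\right) = 16 - -32 = 16 + 32 = 48$)
$B = 4$ ($B = 3 + 1 = 4$)
$K{\left(h,A \right)} = 2 + A h$ ($K{\left(h,A \right)} = A h + 2 = 2 + A h$)
$Q{\left(-3,3 \right)} \left(\left(1 + 0\right) K{\left(B,6 \right)} - 3\right) d{\left(5 \right)} = 48 \left(\left(1 + 0\right) \left(2 + 6 \cdot 4\right) - 3\right) \left(\left(-3\right) 5\right) = 48 \left(1 \left(2 + 24\right) - 3\right) \left(-15\right) = 48 \left(1 \cdot 26 - 3\right) \left(-15\right) = 48 \left(26 - 3\right) \left(-15\right) = 48 \cdot 23 \left(-15\right) = 1104 \left(-15\right) = -16560$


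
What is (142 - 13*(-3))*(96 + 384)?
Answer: 86880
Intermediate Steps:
(142 - 13*(-3))*(96 + 384) = (142 + 39)*480 = 181*480 = 86880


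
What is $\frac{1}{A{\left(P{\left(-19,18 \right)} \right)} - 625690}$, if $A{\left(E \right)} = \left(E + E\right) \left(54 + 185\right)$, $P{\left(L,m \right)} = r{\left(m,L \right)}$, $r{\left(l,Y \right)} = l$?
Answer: $- \frac{1}{617086} \approx -1.6205 \cdot 10^{-6}$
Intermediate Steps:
$P{\left(L,m \right)} = m$
$A{\left(E \right)} = 478 E$ ($A{\left(E \right)} = 2 E 239 = 478 E$)
$\frac{1}{A{\left(P{\left(-19,18 \right)} \right)} - 625690} = \frac{1}{478 \cdot 18 - 625690} = \frac{1}{8604 - 625690} = \frac{1}{-617086} = - \frac{1}{617086}$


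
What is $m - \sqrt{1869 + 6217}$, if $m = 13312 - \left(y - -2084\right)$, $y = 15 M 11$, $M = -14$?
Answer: $13538 - \sqrt{8086} \approx 13448.0$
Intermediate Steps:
$y = -2310$ ($y = 15 \left(-14\right) 11 = \left(-210\right) 11 = -2310$)
$m = 13538$ ($m = 13312 - \left(-2310 - -2084\right) = 13312 - \left(-2310 + 2084\right) = 13312 - -226 = 13312 + 226 = 13538$)
$m - \sqrt{1869 + 6217} = 13538 - \sqrt{1869 + 6217} = 13538 - \sqrt{8086}$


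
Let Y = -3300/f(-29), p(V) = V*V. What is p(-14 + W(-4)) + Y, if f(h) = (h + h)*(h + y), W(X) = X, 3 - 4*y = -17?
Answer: 37309/116 ≈ 321.63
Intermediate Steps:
y = 5 (y = ¾ - ¼*(-17) = ¾ + 17/4 = 5)
f(h) = 2*h*(5 + h) (f(h) = (h + h)*(h + 5) = (2*h)*(5 + h) = 2*h*(5 + h))
p(V) = V²
Y = -275/116 (Y = -3300*(-1/(58*(5 - 29))) = -3300/(2*(-29)*(-24)) = -3300/1392 = -3300*1/1392 = -275/116 ≈ -2.3707)
p(-14 + W(-4)) + Y = (-14 - 4)² - 275/116 = (-18)² - 275/116 = 324 - 275/116 = 37309/116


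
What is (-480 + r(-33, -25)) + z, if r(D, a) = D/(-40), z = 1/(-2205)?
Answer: -1690531/3528 ≈ -479.18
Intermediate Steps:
z = -1/2205 ≈ -0.00045351
r(D, a) = -D/40 (r(D, a) = D*(-1/40) = -D/40)
(-480 + r(-33, -25)) + z = (-480 - 1/40*(-33)) - 1/2205 = (-480 + 33/40) - 1/2205 = -19167/40 - 1/2205 = -1690531/3528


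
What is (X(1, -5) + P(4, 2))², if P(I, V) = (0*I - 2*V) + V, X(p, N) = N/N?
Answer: 1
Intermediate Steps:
X(p, N) = 1
P(I, V) = -V (P(I, V) = (0 - 2*V) + V = -2*V + V = -V)
(X(1, -5) + P(4, 2))² = (1 - 1*2)² = (1 - 2)² = (-1)² = 1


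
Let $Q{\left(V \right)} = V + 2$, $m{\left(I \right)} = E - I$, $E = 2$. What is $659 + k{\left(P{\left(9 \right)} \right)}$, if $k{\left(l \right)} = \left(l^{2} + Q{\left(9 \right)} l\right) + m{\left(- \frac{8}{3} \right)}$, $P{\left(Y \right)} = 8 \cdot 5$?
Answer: $\frac{8111}{3} \approx 2703.7$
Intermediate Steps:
$P{\left(Y \right)} = 40$
$m{\left(I \right)} = 2 - I$
$Q{\left(V \right)} = 2 + V$
$k{\left(l \right)} = \frac{14}{3} + l^{2} + 11 l$ ($k{\left(l \right)} = \left(l^{2} + \left(2 + 9\right) l\right) - \left(-2 - \frac{8}{3}\right) = \left(l^{2} + 11 l\right) - \left(-2 - \frac{8}{3}\right) = \left(l^{2} + 11 l\right) + \left(2 - - \frac{8}{3}\right) = \left(l^{2} + 11 l\right) + \left(2 + \frac{8}{3}\right) = \left(l^{2} + 11 l\right) + \frac{14}{3} = \frac{14}{3} + l^{2} + 11 l$)
$659 + k{\left(P{\left(9 \right)} \right)} = 659 + \left(\frac{14}{3} + 40^{2} + 11 \cdot 40\right) = 659 + \left(\frac{14}{3} + 1600 + 440\right) = 659 + \frac{6134}{3} = \frac{8111}{3}$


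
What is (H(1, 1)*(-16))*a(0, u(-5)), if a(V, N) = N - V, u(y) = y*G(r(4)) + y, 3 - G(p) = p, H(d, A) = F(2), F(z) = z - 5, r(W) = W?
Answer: 0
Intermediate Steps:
F(z) = -5 + z
H(d, A) = -3 (H(d, A) = -5 + 2 = -3)
G(p) = 3 - p
u(y) = 0 (u(y) = y*(3 - 1*4) + y = y*(3 - 4) + y = y*(-1) + y = -y + y = 0)
(H(1, 1)*(-16))*a(0, u(-5)) = (-3*(-16))*(0 - 1*0) = 48*(0 + 0) = 48*0 = 0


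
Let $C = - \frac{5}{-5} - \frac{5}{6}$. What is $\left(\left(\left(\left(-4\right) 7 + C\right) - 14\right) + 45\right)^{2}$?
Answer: $\frac{361}{36} \approx 10.028$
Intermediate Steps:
$C = \frac{1}{6}$ ($C = \left(-5\right) \left(- \frac{1}{5}\right) - \frac{5}{6} = 1 - \frac{5}{6} = \frac{1}{6} \approx 0.16667$)
$\left(\left(\left(\left(-4\right) 7 + C\right) - 14\right) + 45\right)^{2} = \left(\left(\left(\left(-4\right) 7 + \frac{1}{6}\right) - 14\right) + 45\right)^{2} = \left(\left(\left(-28 + \frac{1}{6}\right) - 14\right) + 45\right)^{2} = \left(\left(- \frac{167}{6} - 14\right) + 45\right)^{2} = \left(- \frac{251}{6} + 45\right)^{2} = \left(\frac{19}{6}\right)^{2} = \frac{361}{36}$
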